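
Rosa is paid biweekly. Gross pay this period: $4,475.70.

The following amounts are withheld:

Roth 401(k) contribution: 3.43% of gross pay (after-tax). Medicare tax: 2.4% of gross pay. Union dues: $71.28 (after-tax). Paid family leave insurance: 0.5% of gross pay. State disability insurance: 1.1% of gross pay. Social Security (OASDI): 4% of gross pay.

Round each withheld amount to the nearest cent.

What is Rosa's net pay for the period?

$3,892.84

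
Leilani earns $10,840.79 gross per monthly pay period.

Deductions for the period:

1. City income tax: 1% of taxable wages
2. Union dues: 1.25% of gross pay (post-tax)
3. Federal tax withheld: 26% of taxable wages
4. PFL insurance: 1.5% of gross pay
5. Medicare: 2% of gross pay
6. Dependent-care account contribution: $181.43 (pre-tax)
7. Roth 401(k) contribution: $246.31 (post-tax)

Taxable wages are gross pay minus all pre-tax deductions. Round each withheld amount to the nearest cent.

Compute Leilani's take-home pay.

$7,020.09

Dependent-care account contribution: $181.43
Taxable wages = $10,840.79 − $181.43 = $10,659.36
Federal tax withheld: $10,659.36 × 0.26 = $2,771.43
City income tax: $10,659.36 × 0.01 = $106.59
Medicare: $10,840.79 × 0.02 = $216.82
PFL insurance: $10,840.79 × 0.015 = $162.61
Union dues: $10,840.79 × 0.0125 = $135.51
Roth 401(k) contribution: $246.31
Total deductions = $181.43 + $2,771.43 + $106.59 + $216.82 + $162.61 + $135.51 + $246.31 = $3,820.70
Net pay = $10,840.79 − $3,820.70 = $7,020.09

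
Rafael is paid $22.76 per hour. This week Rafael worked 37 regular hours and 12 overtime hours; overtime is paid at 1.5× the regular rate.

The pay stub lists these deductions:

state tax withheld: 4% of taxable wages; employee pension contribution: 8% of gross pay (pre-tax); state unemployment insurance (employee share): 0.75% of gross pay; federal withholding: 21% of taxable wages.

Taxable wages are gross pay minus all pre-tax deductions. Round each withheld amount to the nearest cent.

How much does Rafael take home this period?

Regular pay: 37 × $22.76 = $842.12
Overtime pay: 12 × $22.76 × 1.5 = $409.68
Gross pay = $842.12 + $409.68 = $1251.80
Employee pension contribution: $1251.80 × 0.08 = $100.14
Taxable wages = $1251.80 − $100.14 = $1151.66
Federal withholding: $1151.66 × 0.21 = $241.85
State tax withheld: $1151.66 × 0.04 = $46.07
State unemployment insurance (employee share): $1251.80 × 0.0075 = $9.39
Total deductions = $100.14 + $241.85 + $46.07 + $9.39 = $397.45
Net pay = $1251.80 − $397.45 = $854.35

$854.35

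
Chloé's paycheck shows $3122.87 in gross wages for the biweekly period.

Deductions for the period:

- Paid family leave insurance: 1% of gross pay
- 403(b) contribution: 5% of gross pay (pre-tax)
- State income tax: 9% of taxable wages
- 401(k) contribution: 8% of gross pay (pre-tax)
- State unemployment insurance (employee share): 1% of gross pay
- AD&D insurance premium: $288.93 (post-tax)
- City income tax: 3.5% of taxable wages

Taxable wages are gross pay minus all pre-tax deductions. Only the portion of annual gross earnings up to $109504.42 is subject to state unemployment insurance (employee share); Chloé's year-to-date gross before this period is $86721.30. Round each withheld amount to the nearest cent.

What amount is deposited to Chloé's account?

403(b) contribution: $3122.87 × 0.05 = $156.14
401(k) contribution: $3122.87 × 0.08 = $249.83
Pre-tax total = $156.14 + $249.83 = $405.97
Taxable wages = $3122.87 − $405.97 = $2716.90
State income tax: $2716.90 × 0.09 = $244.52
City income tax: $2716.90 × 0.035 = $95.09
State unemployment insurance (employee share): cap not yet reached, full $3122.87 is subject → $3122.87 × 0.01 = $31.23
Paid family leave insurance: $3122.87 × 0.01 = $31.23
AD&D insurance premium: $288.93
Total deductions = $156.14 + $249.83 + $244.52 + $95.09 + $31.23 + $31.23 + $288.93 = $1096.97
Net pay = $3122.87 − $1096.97 = $2025.90

$2025.90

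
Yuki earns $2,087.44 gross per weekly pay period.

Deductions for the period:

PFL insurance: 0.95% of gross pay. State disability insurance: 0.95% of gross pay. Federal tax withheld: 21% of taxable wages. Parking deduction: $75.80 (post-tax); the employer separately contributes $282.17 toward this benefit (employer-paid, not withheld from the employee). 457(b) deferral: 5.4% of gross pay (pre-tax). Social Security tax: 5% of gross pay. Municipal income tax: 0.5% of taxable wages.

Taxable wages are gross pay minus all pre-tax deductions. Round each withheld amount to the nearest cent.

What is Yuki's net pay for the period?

$1,330.33

457(b) deferral: $2,087.44 × 0.054 = $112.72
Taxable wages = $2,087.44 − $112.72 = $1,974.72
Federal tax withheld: $1,974.72 × 0.21 = $414.69
Municipal income tax: $1,974.72 × 0.005 = $9.87
Social Security tax: $2,087.44 × 0.05 = $104.37
PFL insurance: $2,087.44 × 0.0095 = $19.83
State disability insurance: $2,087.44 × 0.0095 = $19.83
Parking deduction: $75.80
(Employer's $282.17 toward parking deduction is not withheld from the employee.)
Total deductions = $112.72 + $414.69 + $9.87 + $104.37 + $19.83 + $19.83 + $75.80 = $757.11
Net pay = $2,087.44 − $757.11 = $1,330.33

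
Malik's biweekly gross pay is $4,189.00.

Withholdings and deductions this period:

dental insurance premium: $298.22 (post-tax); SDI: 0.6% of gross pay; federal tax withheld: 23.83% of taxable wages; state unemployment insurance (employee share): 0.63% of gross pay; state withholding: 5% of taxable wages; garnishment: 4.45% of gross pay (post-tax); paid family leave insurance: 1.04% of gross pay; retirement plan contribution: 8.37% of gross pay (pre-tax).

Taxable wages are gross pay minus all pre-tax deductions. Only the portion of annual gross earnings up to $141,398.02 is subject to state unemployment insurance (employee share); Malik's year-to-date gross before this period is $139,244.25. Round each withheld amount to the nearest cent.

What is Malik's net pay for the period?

$2,164.87

Retirement plan contribution: $4,189.00 × 0.0837 = $350.62
Taxable wages = $4,189.00 − $350.62 = $3,838.38
Federal tax withheld: $3,838.38 × 0.2383 = $914.69
State withholding: $3,838.38 × 0.05 = $191.92
State unemployment insurance (employee share): only $141,398.02 − $139,244.25 = $2,153.77 of this check is subject → $2,153.77 × 0.0063 = $13.57
SDI: $4,189.00 × 0.006 = $25.13
Paid family leave insurance: $4,189.00 × 0.0104 = $43.57
Garnishment: $4,189.00 × 0.0445 = $186.41
Dental insurance premium: $298.22
Total deductions = $350.62 + $914.69 + $191.92 + $13.57 + $25.13 + $43.57 + $186.41 + $298.22 = $2,024.13
Net pay = $4,189.00 − $2,024.13 = $2,164.87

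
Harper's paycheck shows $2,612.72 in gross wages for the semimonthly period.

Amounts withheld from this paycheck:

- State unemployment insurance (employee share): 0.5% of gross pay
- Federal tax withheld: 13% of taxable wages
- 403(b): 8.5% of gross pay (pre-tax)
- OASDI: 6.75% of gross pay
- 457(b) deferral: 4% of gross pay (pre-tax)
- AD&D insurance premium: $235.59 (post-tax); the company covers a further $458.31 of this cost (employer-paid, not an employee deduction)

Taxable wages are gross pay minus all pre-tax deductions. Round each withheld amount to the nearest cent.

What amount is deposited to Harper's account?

457(b) deferral: $2,612.72 × 0.04 = $104.51
403(b): $2,612.72 × 0.085 = $222.08
Pre-tax total = $104.51 + $222.08 = $326.59
Taxable wages = $2,612.72 − $326.59 = $2,286.13
Federal tax withheld: $2,286.13 × 0.13 = $297.20
OASDI: $2,612.72 × 0.0675 = $176.36
State unemployment insurance (employee share): $2,612.72 × 0.005 = $13.06
AD&D insurance premium: $235.59
(Employer's $458.31 toward AD&D insurance premium is not withheld from the employee.)
Total deductions = $104.51 + $222.08 + $297.20 + $176.36 + $13.06 + $235.59 = $1,048.80
Net pay = $2,612.72 − $1,048.80 = $1,563.92

$1,563.92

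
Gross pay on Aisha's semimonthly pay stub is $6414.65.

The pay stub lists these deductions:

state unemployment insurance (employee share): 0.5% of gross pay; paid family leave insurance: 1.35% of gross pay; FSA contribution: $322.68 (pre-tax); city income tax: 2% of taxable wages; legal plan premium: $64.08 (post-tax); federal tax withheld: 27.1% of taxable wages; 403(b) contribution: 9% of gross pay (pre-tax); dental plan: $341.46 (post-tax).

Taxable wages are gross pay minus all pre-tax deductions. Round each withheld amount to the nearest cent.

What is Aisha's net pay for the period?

$3385.68

403(b) contribution: $6414.65 × 0.09 = $577.32
FSA contribution: $322.68
Pre-tax total = $577.32 + $322.68 = $900.00
Taxable wages = $6414.65 − $900.00 = $5514.65
Federal tax withheld: $5514.65 × 0.271 = $1494.47
City income tax: $5514.65 × 0.02 = $110.29
Paid family leave insurance: $6414.65 × 0.0135 = $86.60
State unemployment insurance (employee share): $6414.65 × 0.005 = $32.07
Dental plan: $341.46
Legal plan premium: $64.08
Total deductions = $577.32 + $322.68 + $1494.47 + $110.29 + $86.60 + $32.07 + $341.46 + $64.08 = $3028.97
Net pay = $6414.65 − $3028.97 = $3385.68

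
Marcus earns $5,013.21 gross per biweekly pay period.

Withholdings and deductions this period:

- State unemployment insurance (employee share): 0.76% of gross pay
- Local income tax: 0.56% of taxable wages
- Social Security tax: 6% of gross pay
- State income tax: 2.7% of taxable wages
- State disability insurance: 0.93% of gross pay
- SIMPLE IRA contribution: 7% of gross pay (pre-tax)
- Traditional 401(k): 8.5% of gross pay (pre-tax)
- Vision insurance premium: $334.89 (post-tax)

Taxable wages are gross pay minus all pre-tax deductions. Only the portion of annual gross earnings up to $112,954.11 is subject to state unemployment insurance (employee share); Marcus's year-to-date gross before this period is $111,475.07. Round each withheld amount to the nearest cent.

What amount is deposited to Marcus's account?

Traditional 401(k): $5,013.21 × 0.085 = $426.12
SIMPLE IRA contribution: $5,013.21 × 0.07 = $350.92
Pre-tax total = $426.12 + $350.92 = $777.04
Taxable wages = $5,013.21 − $777.04 = $4,236.17
Local income tax: $4,236.17 × 0.0056 = $23.72
State income tax: $4,236.17 × 0.027 = $114.38
State unemployment insurance (employee share): only $112,954.11 − $111,475.07 = $1,479.04 of this check is subject → $1,479.04 × 0.0076 = $11.24
Social Security tax: $5,013.21 × 0.06 = $300.79
State disability insurance: $5,013.21 × 0.0093 = $46.62
Vision insurance premium: $334.89
Total deductions = $426.12 + $350.92 + $23.72 + $114.38 + $11.24 + $300.79 + $46.62 + $334.89 = $1,608.68
Net pay = $5,013.21 − $1,608.68 = $3,404.53

$3,404.53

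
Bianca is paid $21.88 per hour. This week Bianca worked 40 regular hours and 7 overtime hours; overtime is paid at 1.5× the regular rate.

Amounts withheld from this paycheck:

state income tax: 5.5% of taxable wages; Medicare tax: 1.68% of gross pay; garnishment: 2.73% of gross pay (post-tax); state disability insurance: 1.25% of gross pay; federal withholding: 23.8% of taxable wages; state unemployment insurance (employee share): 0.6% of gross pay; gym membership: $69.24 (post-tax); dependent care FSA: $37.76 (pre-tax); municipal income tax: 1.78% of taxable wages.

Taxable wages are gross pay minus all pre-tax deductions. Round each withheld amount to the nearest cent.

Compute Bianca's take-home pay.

Regular pay: 40 × $21.88 = $875.20
Overtime pay: 7 × $21.88 × 1.5 = $229.74
Gross pay = $875.20 + $229.74 = $1,104.94
Dependent care FSA: $37.76
Taxable wages = $1,104.94 − $37.76 = $1,067.18
Federal withholding: $1,067.18 × 0.238 = $253.99
State income tax: $1,067.18 × 0.055 = $58.69
Municipal income tax: $1,067.18 × 0.0178 = $19.00
Medicare tax: $1,104.94 × 0.0168 = $18.56
State disability insurance: $1,104.94 × 0.0125 = $13.81
State unemployment insurance (employee share): $1,104.94 × 0.006 = $6.63
Gym membership: $69.24
Garnishment: $1,104.94 × 0.0273 = $30.16
Total deductions = $37.76 + $253.99 + $58.69 + $19.00 + $18.56 + $13.81 + $6.63 + $69.24 + $30.16 = $507.84
Net pay = $1,104.94 − $507.84 = $597.10

$597.10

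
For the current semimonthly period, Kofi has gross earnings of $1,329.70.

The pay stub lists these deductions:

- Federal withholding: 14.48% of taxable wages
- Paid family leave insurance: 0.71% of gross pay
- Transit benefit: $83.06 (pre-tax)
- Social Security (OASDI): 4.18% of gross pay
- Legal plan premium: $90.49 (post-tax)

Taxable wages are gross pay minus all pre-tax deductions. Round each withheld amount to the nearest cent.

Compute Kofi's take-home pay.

Transit benefit: $83.06
Taxable wages = $1,329.70 − $83.06 = $1,246.64
Federal withholding: $1,246.64 × 0.1448 = $180.51
Paid family leave insurance: $1,329.70 × 0.0071 = $9.44
Social Security (OASDI): $1,329.70 × 0.0418 = $55.58
Legal plan premium: $90.49
Total deductions = $83.06 + $180.51 + $9.44 + $55.58 + $90.49 = $419.08
Net pay = $1,329.70 − $419.08 = $910.62

$910.62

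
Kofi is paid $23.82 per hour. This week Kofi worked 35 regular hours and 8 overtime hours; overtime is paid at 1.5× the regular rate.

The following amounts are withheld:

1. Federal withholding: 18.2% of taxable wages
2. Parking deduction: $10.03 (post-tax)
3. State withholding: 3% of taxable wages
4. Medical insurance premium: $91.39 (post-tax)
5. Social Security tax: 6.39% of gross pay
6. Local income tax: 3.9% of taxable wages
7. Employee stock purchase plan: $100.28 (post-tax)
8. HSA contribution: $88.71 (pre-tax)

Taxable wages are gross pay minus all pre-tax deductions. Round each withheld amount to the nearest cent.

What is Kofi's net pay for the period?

$498.86

Regular pay: 35 × $23.82 = $833.70
Overtime pay: 8 × $23.82 × 1.5 = $285.84
Gross pay = $833.70 + $285.84 = $1,119.54
HSA contribution: $88.71
Taxable wages = $1,119.54 − $88.71 = $1,030.83
State withholding: $1,030.83 × 0.03 = $30.92
Local income tax: $1,030.83 × 0.039 = $40.20
Federal withholding: $1,030.83 × 0.182 = $187.61
Social Security tax: $1,119.54 × 0.0639 = $71.54
Parking deduction: $10.03
Medical insurance premium: $91.39
Employee stock purchase plan: $100.28
Total deductions = $88.71 + $30.92 + $40.20 + $187.61 + $71.54 + $10.03 + $91.39 + $100.28 = $620.68
Net pay = $1,119.54 − $620.68 = $498.86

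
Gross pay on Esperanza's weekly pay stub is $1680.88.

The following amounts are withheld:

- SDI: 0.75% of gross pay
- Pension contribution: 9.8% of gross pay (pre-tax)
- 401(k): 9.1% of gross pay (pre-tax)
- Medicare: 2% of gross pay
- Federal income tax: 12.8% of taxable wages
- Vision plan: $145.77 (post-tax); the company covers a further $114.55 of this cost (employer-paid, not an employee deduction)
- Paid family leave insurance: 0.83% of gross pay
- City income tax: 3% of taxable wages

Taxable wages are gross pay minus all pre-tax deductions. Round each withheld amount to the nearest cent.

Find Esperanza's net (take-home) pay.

Pension contribution: $1680.88 × 0.098 = $164.73
401(k): $1680.88 × 0.091 = $152.96
Pre-tax total = $164.73 + $152.96 = $317.69
Taxable wages = $1680.88 − $317.69 = $1363.19
Federal income tax: $1363.19 × 0.128 = $174.49
City income tax: $1363.19 × 0.03 = $40.90
Paid family leave insurance: $1680.88 × 0.0083 = $13.95
SDI: $1680.88 × 0.0075 = $12.61
Medicare: $1680.88 × 0.02 = $33.62
Vision plan: $145.77
(Employer's $114.55 toward vision plan is not withheld from the employee.)
Total deductions = $164.73 + $152.96 + $174.49 + $40.90 + $13.95 + $12.61 + $33.62 + $145.77 = $739.03
Net pay = $1680.88 − $739.03 = $941.85

$941.85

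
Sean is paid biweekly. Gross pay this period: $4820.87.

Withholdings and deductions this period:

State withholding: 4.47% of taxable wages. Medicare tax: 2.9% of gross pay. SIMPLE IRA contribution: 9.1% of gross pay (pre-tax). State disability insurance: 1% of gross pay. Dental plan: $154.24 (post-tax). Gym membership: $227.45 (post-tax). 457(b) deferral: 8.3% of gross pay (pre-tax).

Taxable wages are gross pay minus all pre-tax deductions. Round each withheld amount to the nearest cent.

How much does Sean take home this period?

$3234.33

457(b) deferral: $4820.87 × 0.083 = $400.13
SIMPLE IRA contribution: $4820.87 × 0.091 = $438.70
Pre-tax total = $400.13 + $438.70 = $838.83
Taxable wages = $4820.87 − $838.83 = $3982.04
State withholding: $3982.04 × 0.0447 = $178.00
Medicare tax: $4820.87 × 0.029 = $139.81
State disability insurance: $4820.87 × 0.01 = $48.21
Dental plan: $154.24
Gym membership: $227.45
Total deductions = $400.13 + $438.70 + $178.00 + $139.81 + $48.21 + $154.24 + $227.45 = $1586.54
Net pay = $4820.87 − $1586.54 = $3234.33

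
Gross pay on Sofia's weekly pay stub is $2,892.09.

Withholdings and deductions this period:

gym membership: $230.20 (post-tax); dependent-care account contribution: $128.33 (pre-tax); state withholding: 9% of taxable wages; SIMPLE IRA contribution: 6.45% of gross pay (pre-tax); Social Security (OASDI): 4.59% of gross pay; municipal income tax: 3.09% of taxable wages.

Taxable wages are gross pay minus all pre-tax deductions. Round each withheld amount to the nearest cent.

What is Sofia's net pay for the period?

$1,902.68

SIMPLE IRA contribution: $2,892.09 × 0.0645 = $186.54
Dependent-care account contribution: $128.33
Pre-tax total = $186.54 + $128.33 = $314.87
Taxable wages = $2,892.09 − $314.87 = $2,577.22
Municipal income tax: $2,577.22 × 0.0309 = $79.64
State withholding: $2,577.22 × 0.09 = $231.95
Social Security (OASDI): $2,892.09 × 0.0459 = $132.75
Gym membership: $230.20
Total deductions = $186.54 + $128.33 + $79.64 + $231.95 + $132.75 + $230.20 = $989.41
Net pay = $2,892.09 − $989.41 = $1,902.68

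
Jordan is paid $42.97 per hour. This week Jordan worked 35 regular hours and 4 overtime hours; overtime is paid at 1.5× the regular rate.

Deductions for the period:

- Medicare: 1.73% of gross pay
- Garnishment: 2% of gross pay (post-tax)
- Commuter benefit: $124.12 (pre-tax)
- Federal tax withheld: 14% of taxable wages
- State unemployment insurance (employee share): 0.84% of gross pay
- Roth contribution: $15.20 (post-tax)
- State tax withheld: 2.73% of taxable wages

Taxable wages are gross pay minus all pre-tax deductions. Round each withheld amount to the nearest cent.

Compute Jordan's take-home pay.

$1,267.95

Regular pay: 35 × $42.97 = $1,503.95
Overtime pay: 4 × $42.97 × 1.5 = $257.82
Gross pay = $1,503.95 + $257.82 = $1,761.77
Commuter benefit: $124.12
Taxable wages = $1,761.77 − $124.12 = $1,637.65
State tax withheld: $1,637.65 × 0.0273 = $44.71
Federal tax withheld: $1,637.65 × 0.14 = $229.27
Medicare: $1,761.77 × 0.0173 = $30.48
State unemployment insurance (employee share): $1,761.77 × 0.0084 = $14.80
Roth contribution: $15.20
Garnishment: $1,761.77 × 0.02 = $35.24
Total deductions = $124.12 + $44.71 + $229.27 + $30.48 + $14.80 + $15.20 + $35.24 = $493.82
Net pay = $1,761.77 − $493.82 = $1,267.95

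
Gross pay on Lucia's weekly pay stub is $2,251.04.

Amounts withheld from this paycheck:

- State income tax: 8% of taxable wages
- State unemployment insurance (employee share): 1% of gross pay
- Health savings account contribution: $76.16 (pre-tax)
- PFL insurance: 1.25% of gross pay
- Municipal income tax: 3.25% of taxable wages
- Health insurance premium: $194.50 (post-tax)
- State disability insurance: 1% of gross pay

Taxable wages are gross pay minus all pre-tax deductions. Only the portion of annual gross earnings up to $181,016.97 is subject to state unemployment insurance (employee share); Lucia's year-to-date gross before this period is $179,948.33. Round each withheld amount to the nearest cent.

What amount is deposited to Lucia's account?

Health savings account contribution: $76.16
Taxable wages = $2,251.04 − $76.16 = $2,174.88
Municipal income tax: $2,174.88 × 0.0325 = $70.68
State income tax: $2,174.88 × 0.08 = $173.99
State unemployment insurance (employee share): only $181,016.97 − $179,948.33 = $1,068.64 of this check is subject → $1,068.64 × 0.01 = $10.69
State disability insurance: $2,251.04 × 0.01 = $22.51
PFL insurance: $2,251.04 × 0.0125 = $28.14
Health insurance premium: $194.50
Total deductions = $76.16 + $70.68 + $173.99 + $10.69 + $22.51 + $28.14 + $194.50 = $576.67
Net pay = $2,251.04 − $576.67 = $1,674.37

$1,674.37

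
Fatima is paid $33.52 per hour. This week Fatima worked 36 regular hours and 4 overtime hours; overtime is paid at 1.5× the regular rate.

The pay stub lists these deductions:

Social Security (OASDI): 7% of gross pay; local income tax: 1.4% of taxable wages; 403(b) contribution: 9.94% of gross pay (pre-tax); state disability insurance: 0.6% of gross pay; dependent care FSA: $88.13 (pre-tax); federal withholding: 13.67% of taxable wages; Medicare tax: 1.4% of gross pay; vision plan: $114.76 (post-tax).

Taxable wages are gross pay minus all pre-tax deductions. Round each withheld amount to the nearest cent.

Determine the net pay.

$760.51

Regular pay: 36 × $33.52 = $1,206.72
Overtime pay: 4 × $33.52 × 1.5 = $201.12
Gross pay = $1,206.72 + $201.12 = $1,407.84
Dependent care FSA: $88.13
403(b) contribution: $1,407.84 × 0.0994 = $139.94
Pre-tax total = $88.13 + $139.94 = $228.07
Taxable wages = $1,407.84 − $228.07 = $1,179.77
Federal withholding: $1,179.77 × 0.1367 = $161.27
Local income tax: $1,179.77 × 0.014 = $16.52
Medicare tax: $1,407.84 × 0.014 = $19.71
Social Security (OASDI): $1,407.84 × 0.07 = $98.55
State disability insurance: $1,407.84 × 0.006 = $8.45
Vision plan: $114.76
Total deductions = $88.13 + $139.94 + $161.27 + $16.52 + $19.71 + $98.55 + $8.45 + $114.76 = $647.33
Net pay = $1,407.84 − $647.33 = $760.51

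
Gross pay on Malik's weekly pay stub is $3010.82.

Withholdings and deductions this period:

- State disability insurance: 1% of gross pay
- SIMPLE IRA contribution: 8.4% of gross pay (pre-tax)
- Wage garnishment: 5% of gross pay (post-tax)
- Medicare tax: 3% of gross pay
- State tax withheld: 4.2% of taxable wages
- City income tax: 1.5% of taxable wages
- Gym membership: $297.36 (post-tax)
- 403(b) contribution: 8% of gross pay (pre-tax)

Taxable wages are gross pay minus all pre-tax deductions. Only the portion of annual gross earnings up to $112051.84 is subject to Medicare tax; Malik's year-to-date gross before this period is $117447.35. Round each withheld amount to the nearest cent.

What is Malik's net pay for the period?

$1895.55

SIMPLE IRA contribution: $3010.82 × 0.084 = $252.91
403(b) contribution: $3010.82 × 0.08 = $240.87
Pre-tax total = $252.91 + $240.87 = $493.78
Taxable wages = $3010.82 − $493.78 = $2517.04
City income tax: $2517.04 × 0.015 = $37.76
State tax withheld: $2517.04 × 0.042 = $105.72
State disability insurance: $3010.82 × 0.01 = $30.11
Medicare tax: annual cap $112051.84 already reached (YTD $117447.35), so $0.00
Gym membership: $297.36
Wage garnishment: $3010.82 × 0.05 = $150.54
Total deductions = $252.91 + $240.87 + $37.76 + $105.72 + $30.11 + $0.00 + $297.36 + $150.54 = $1115.27
Net pay = $3010.82 − $1115.27 = $1895.55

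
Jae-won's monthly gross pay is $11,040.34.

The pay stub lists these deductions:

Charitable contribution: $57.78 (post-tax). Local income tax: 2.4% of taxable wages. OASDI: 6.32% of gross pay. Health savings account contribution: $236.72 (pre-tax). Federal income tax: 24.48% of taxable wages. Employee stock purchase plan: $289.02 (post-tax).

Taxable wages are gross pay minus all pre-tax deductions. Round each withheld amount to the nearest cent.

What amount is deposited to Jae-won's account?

Health savings account contribution: $236.72
Taxable wages = $11,040.34 − $236.72 = $10,803.62
Federal income tax: $10,803.62 × 0.2448 = $2,644.73
Local income tax: $10,803.62 × 0.024 = $259.29
OASDI: $11,040.34 × 0.0632 = $697.75
Employee stock purchase plan: $289.02
Charitable contribution: $57.78
Total deductions = $236.72 + $2,644.73 + $259.29 + $697.75 + $289.02 + $57.78 = $4,185.29
Net pay = $11,040.34 − $4,185.29 = $6,855.05

$6,855.05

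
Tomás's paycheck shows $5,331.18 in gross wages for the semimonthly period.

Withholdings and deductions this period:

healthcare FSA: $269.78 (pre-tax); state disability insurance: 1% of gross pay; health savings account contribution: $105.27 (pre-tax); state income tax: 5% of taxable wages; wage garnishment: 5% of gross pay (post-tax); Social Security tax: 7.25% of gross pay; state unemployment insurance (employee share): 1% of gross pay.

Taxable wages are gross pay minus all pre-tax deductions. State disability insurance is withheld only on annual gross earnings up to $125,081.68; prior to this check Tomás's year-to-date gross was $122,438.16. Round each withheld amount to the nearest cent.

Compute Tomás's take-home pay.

$3,975.50

Healthcare FSA: $269.78
Health savings account contribution: $105.27
Pre-tax total = $269.78 + $105.27 = $375.05
Taxable wages = $5,331.18 − $375.05 = $4,956.13
State income tax: $4,956.13 × 0.05 = $247.81
State unemployment insurance (employee share): $5,331.18 × 0.01 = $53.31
State disability insurance: only $125,081.68 − $122,438.16 = $2,643.52 of this check is subject → $2,643.52 × 0.01 = $26.44
Social Security tax: $5,331.18 × 0.0725 = $386.51
Wage garnishment: $5,331.18 × 0.05 = $266.56
Total deductions = $269.78 + $105.27 + $247.81 + $53.31 + $26.44 + $386.51 + $266.56 = $1,355.68
Net pay = $5,331.18 − $1,355.68 = $3,975.50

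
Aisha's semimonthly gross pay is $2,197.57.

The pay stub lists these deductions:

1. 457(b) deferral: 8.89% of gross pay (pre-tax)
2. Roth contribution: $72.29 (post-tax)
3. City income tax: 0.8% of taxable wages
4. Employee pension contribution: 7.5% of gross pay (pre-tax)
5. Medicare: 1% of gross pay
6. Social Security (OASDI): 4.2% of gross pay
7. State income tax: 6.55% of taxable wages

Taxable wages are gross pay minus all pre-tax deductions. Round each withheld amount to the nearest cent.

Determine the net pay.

457(b) deferral: $2,197.57 × 0.0889 = $195.36
Employee pension contribution: $2,197.57 × 0.075 = $164.82
Pre-tax total = $195.36 + $164.82 = $360.18
Taxable wages = $2,197.57 − $360.18 = $1,837.39
State income tax: $1,837.39 × 0.0655 = $120.35
City income tax: $1,837.39 × 0.008 = $14.70
Social Security (OASDI): $2,197.57 × 0.042 = $92.30
Medicare: $2,197.57 × 0.01 = $21.98
Roth contribution: $72.29
Total deductions = $195.36 + $164.82 + $120.35 + $14.70 + $92.30 + $21.98 + $72.29 = $681.80
Net pay = $2,197.57 − $681.80 = $1,515.77

$1,515.77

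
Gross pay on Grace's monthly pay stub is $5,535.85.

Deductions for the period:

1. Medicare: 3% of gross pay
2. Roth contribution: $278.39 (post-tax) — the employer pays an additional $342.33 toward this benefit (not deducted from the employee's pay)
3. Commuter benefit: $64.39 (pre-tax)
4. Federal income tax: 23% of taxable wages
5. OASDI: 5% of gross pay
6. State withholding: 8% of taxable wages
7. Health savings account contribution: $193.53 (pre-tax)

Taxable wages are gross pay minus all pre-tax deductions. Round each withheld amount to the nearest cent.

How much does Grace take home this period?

Health savings account contribution: $193.53
Commuter benefit: $64.39
Pre-tax total = $193.53 + $64.39 = $257.92
Taxable wages = $5,535.85 − $257.92 = $5,277.93
State withholding: $5,277.93 × 0.08 = $422.23
Federal income tax: $5,277.93 × 0.23 = $1,213.92
Medicare: $5,535.85 × 0.03 = $166.08
OASDI: $5,535.85 × 0.05 = $276.79
Roth contribution: $278.39
(Employer's $342.33 toward Roth contribution is not withheld from the employee.)
Total deductions = $193.53 + $64.39 + $422.23 + $1,213.92 + $166.08 + $276.79 + $278.39 = $2,615.33
Net pay = $5,535.85 − $2,615.33 = $2,920.52

$2,920.52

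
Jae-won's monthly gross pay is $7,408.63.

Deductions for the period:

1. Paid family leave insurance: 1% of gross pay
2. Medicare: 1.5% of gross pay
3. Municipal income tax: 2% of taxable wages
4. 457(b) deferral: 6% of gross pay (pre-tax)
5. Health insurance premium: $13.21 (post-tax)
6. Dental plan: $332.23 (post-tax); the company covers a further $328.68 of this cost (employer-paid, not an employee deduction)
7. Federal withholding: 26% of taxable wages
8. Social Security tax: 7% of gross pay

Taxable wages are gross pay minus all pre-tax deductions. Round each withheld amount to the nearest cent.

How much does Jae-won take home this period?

$3,964.90

457(b) deferral: $7,408.63 × 0.06 = $444.52
Taxable wages = $7,408.63 − $444.52 = $6,964.11
Municipal income tax: $6,964.11 × 0.02 = $139.28
Federal withholding: $6,964.11 × 0.26 = $1,810.67
Paid family leave insurance: $7,408.63 × 0.01 = $74.09
Medicare: $7,408.63 × 0.015 = $111.13
Social Security tax: $7,408.63 × 0.07 = $518.60
Health insurance premium: $13.21
Dental plan: $332.23
(Employer's $328.68 toward dental plan is not withheld from the employee.)
Total deductions = $444.52 + $139.28 + $1,810.67 + $74.09 + $111.13 + $518.60 + $13.21 + $332.23 = $3,443.73
Net pay = $7,408.63 − $3,443.73 = $3,964.90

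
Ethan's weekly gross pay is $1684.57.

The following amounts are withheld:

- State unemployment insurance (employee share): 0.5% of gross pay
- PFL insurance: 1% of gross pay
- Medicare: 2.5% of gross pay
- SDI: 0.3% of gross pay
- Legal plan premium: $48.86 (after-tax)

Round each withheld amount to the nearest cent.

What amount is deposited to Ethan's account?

$1563.28

State unemployment insurance (employee share): $1684.57 × 0.005 = $8.42
SDI: $1684.57 × 0.003 = $5.05
PFL insurance: $1684.57 × 0.01 = $16.85
Medicare: $1684.57 × 0.025 = $42.11
Legal plan premium: $48.86
Total deductions = $8.42 + $5.05 + $16.85 + $42.11 + $48.86 = $121.29
Net pay = $1684.57 − $121.29 = $1563.28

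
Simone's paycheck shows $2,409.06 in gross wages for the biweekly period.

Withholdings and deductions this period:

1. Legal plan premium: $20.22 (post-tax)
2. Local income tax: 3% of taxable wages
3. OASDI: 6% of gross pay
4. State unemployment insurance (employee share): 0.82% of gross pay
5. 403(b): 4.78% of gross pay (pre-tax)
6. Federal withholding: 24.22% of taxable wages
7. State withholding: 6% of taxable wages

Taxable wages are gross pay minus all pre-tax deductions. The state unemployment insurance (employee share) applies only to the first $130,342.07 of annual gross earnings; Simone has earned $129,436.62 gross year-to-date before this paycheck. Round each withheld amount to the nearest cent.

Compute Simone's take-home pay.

$1,359.69

403(b): $2,409.06 × 0.0478 = $115.15
Taxable wages = $2,409.06 − $115.15 = $2,293.91
Local income tax: $2,293.91 × 0.03 = $68.82
Federal withholding: $2,293.91 × 0.2422 = $555.59
State withholding: $2,293.91 × 0.06 = $137.63
State unemployment insurance (employee share): only $130,342.07 − $129,436.62 = $905.45 of this check is subject → $905.45 × 0.0082 = $7.42
OASDI: $2,409.06 × 0.06 = $144.54
Legal plan premium: $20.22
Total deductions = $115.15 + $68.82 + $555.59 + $137.63 + $7.42 + $144.54 + $20.22 = $1,049.37
Net pay = $2,409.06 − $1,049.37 = $1,359.69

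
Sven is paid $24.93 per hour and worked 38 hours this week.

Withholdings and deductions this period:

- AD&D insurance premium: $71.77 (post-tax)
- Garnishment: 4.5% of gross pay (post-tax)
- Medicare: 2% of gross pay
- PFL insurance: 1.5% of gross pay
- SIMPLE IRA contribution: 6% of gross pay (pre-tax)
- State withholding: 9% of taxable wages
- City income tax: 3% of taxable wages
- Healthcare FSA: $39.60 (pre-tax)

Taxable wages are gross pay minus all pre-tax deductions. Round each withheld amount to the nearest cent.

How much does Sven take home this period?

Gross pay: 38 × $24.93 = $947.34
SIMPLE IRA contribution: $947.34 × 0.06 = $56.84
Healthcare FSA: $39.60
Pre-tax total = $56.84 + $39.60 = $96.44
Taxable wages = $947.34 − $96.44 = $850.90
State withholding: $850.90 × 0.09 = $76.58
City income tax: $850.90 × 0.03 = $25.53
PFL insurance: $947.34 × 0.015 = $14.21
Medicare: $947.34 × 0.02 = $18.95
Garnishment: $947.34 × 0.045 = $42.63
AD&D insurance premium: $71.77
Total deductions = $56.84 + $39.60 + $76.58 + $25.53 + $14.21 + $18.95 + $42.63 + $71.77 = $346.11
Net pay = $947.34 − $346.11 = $601.23

$601.23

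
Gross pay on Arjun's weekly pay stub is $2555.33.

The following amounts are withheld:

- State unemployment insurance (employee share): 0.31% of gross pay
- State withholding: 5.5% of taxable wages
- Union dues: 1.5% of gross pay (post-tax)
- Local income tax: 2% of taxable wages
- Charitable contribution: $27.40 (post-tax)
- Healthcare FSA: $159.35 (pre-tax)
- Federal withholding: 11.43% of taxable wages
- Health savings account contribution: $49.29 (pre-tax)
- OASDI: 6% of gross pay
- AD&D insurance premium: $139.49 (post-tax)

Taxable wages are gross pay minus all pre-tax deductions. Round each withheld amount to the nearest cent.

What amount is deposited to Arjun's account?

Health savings account contribution: $49.29
Healthcare FSA: $159.35
Pre-tax total = $49.29 + $159.35 = $208.64
Taxable wages = $2555.33 − $208.64 = $2346.69
Federal withholding: $2346.69 × 0.1143 = $268.23
Local income tax: $2346.69 × 0.02 = $46.93
State withholding: $2346.69 × 0.055 = $129.07
State unemployment insurance (employee share): $2555.33 × 0.0031 = $7.92
OASDI: $2555.33 × 0.06 = $153.32
Charitable contribution: $27.40
Union dues: $2555.33 × 0.015 = $38.33
AD&D insurance premium: $139.49
Total deductions = $49.29 + $159.35 + $268.23 + $46.93 + $129.07 + $7.92 + $153.32 + $27.40 + $38.33 + $139.49 = $1019.33
Net pay = $2555.33 − $1019.33 = $1536.00

$1536.00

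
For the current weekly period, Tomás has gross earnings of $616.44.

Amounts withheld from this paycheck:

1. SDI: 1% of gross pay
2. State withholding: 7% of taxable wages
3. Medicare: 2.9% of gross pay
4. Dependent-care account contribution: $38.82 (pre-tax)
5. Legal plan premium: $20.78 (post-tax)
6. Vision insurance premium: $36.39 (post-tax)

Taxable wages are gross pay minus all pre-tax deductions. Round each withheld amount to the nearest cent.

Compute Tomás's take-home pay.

Dependent-care account contribution: $38.82
Taxable wages = $616.44 − $38.82 = $577.62
State withholding: $577.62 × 0.07 = $40.43
Medicare: $616.44 × 0.029 = $17.88
SDI: $616.44 × 0.01 = $6.16
Vision insurance premium: $36.39
Legal plan premium: $20.78
Total deductions = $38.82 + $40.43 + $17.88 + $6.16 + $36.39 + $20.78 = $160.46
Net pay = $616.44 − $160.46 = $455.98

$455.98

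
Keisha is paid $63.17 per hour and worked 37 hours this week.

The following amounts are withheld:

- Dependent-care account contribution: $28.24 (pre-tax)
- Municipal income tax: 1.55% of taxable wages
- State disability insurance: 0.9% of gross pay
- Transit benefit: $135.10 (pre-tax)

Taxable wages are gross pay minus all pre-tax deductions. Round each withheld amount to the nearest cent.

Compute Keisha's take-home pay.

Gross pay: 37 × $63.17 = $2,337.29
Dependent-care account contribution: $28.24
Transit benefit: $135.10
Pre-tax total = $28.24 + $135.10 = $163.34
Taxable wages = $2,337.29 − $163.34 = $2,173.95
Municipal income tax: $2,173.95 × 0.0155 = $33.70
State disability insurance: $2,337.29 × 0.009 = $21.04
Total deductions = $28.24 + $135.10 + $33.70 + $21.04 = $218.08
Net pay = $2,337.29 − $218.08 = $2,119.21

$2,119.21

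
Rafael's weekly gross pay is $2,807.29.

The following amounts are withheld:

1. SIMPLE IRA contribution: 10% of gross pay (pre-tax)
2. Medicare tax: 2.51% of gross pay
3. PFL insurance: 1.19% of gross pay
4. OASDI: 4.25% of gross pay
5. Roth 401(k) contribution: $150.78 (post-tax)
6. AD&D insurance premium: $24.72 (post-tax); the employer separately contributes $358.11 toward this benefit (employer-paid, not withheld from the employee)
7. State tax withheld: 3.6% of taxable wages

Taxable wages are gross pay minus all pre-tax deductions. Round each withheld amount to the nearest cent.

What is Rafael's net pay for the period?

$2,036.92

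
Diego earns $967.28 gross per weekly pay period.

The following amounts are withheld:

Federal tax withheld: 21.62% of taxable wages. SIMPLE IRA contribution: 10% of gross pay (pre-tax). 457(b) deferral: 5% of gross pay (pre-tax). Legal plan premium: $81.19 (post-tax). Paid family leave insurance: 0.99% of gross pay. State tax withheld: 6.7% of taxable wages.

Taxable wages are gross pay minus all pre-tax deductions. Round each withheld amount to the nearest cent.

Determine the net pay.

$498.57

457(b) deferral: $967.28 × 0.05 = $48.36
SIMPLE IRA contribution: $967.28 × 0.1 = $96.73
Pre-tax total = $48.36 + $96.73 = $145.09
Taxable wages = $967.28 − $145.09 = $822.19
State tax withheld: $822.19 × 0.067 = $55.09
Federal tax withheld: $822.19 × 0.2162 = $177.76
Paid family leave insurance: $967.28 × 0.0099 = $9.58
Legal plan premium: $81.19
Total deductions = $48.36 + $96.73 + $55.09 + $177.76 + $9.58 + $81.19 = $468.71
Net pay = $967.28 − $468.71 = $498.57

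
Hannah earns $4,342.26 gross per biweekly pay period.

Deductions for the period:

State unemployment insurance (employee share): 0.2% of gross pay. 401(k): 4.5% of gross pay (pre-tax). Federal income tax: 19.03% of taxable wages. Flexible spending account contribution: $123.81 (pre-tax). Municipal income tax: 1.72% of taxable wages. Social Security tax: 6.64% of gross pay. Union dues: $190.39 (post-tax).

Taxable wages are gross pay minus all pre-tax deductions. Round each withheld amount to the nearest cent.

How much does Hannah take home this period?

401(k): $4,342.26 × 0.045 = $195.40
Flexible spending account contribution: $123.81
Pre-tax total = $195.40 + $123.81 = $319.21
Taxable wages = $4,342.26 − $319.21 = $4,023.05
Municipal income tax: $4,023.05 × 0.0172 = $69.20
Federal income tax: $4,023.05 × 0.1903 = $765.59
State unemployment insurance (employee share): $4,342.26 × 0.002 = $8.68
Social Security tax: $4,342.26 × 0.0664 = $288.33
Union dues: $190.39
Total deductions = $195.40 + $123.81 + $69.20 + $765.59 + $8.68 + $288.33 + $190.39 = $1,641.40
Net pay = $4,342.26 − $1,641.40 = $2,700.86

$2,700.86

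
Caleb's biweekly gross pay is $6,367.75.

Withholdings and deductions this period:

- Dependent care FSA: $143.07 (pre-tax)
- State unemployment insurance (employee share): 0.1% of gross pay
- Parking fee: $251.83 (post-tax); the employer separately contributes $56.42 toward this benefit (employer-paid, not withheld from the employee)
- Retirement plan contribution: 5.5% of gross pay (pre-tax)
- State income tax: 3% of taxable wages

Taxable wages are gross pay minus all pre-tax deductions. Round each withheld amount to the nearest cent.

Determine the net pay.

$5,440.02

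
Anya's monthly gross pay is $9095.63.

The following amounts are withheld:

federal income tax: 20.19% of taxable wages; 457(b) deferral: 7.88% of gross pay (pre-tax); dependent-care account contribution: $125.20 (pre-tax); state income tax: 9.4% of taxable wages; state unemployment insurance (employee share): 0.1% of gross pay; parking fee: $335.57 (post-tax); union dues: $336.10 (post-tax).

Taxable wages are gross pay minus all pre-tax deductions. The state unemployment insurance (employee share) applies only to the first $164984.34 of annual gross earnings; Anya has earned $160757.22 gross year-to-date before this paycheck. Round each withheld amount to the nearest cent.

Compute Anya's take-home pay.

457(b) deferral: $9095.63 × 0.0788 = $716.74
Dependent-care account contribution: $125.20
Pre-tax total = $716.74 + $125.20 = $841.94
Taxable wages = $9095.63 − $841.94 = $8253.69
State income tax: $8253.69 × 0.094 = $775.85
Federal income tax: $8253.69 × 0.2019 = $1666.42
State unemployment insurance (employee share): only $164984.34 − $160757.22 = $4227.12 of this check is subject → $4227.12 × 0.001 = $4.23
Parking fee: $335.57
Union dues: $336.10
Total deductions = $716.74 + $125.20 + $775.85 + $1666.42 + $4.23 + $335.57 + $336.10 = $3960.11
Net pay = $9095.63 − $3960.11 = $5135.52

$5135.52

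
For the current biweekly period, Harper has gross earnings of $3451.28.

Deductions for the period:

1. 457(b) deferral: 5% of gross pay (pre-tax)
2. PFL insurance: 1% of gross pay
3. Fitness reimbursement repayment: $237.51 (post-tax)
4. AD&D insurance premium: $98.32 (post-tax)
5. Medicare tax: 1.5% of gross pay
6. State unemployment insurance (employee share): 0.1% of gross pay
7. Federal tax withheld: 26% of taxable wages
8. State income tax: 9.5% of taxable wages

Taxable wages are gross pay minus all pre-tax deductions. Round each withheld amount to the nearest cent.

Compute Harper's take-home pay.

$1689.21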